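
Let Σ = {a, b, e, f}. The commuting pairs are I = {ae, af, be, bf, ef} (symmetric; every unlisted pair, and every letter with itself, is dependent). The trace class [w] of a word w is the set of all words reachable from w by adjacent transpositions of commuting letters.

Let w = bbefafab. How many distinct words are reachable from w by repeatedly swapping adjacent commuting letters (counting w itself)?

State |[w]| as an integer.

168

#0=b has no predecessor
#1=b depends on [0:b]
#2=e has no predecessor
#3=f has no predecessor
#4=a depends on [1:b]
#5=f depends on [3:f]
#6=a depends on [4:a]
#7=b depends on [6:a]
sources: [0:b, 2:e, 3:f]
N(rest) = Σ N(rest − s) over sources s of rest; N(one piece) = 1:
  size 1 → [2]=1  [5]=1  [7]=1
  size 2 → [2,5]=2  [2,7]=2  [3,5]=1  [5,7]=2  [6,7]=1
  size 3 → [2,3,5]=3  [2,5,7]=6  [2,6,7]=3  [3,5,7]=3  [4,6,7]=1  [5,6,7]=3
  size 4 → [1,4,6,7]=1  [2,3,5,7]=12  [2,4,6,7]=4  [2,5,6,7]=12  [3,5,6,7]=6  [4,5,6,7]=4
  size 5 → [0,1,4,6,7]=1  [1,2,4,6,7]=5  [1,4,5,6,7]=5  [2,3,5,6,7]=30  [2,4,5,6,7]=20  [3,4,5,6,7]=10
  size 6 → [0,1,2,4,6,7]=6  [0,1,4,5,6,7]=6  [1,2,4,5,6,7]=30  [1,3,4,5,6,7]=15  [2,3,4,5,6,7]=60
  first=0(b) contributes 105
  first=2(e) contributes 21
  first=3(f) contributes 42
|[w]| = 168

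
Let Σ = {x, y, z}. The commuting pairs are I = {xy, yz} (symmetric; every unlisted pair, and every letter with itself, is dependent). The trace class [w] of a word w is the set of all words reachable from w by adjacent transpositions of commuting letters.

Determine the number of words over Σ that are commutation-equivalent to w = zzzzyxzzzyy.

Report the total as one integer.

165

piece 0:z — minimal
piece 1:z rests on {0:z}
piece 2:z rests on {1:z}
piece 3:z rests on {2:z}
piece 4:y — minimal
piece 5:x rests on {3:z}
piece 6:z rests on {5:x}
piece 7:z rests on {6:z}
piece 8:z rests on {7:z}
piece 9:y rests on {4:y}
piece 10:y rests on {9:y}
minimal pieces: {0:z, 4:y}
ways to finish when only these pieces remain (= sum over removing one remaining piece with nothing left below it):
  1 left: {8}→1  {10}→1
  2 left: {7,8}→1  {8,10}→2  {9,10}→1
  3 left: {4,9,10}→1  {6,7,8}→1  {7,8,10}→3  {8,9,10}→3
  4 left: {4,8,9,10}→4  {5,6,7,8}→1  {6,7,8,10}→4  {7,8,9,10}→6
  5 left: {3,5,6,7,8}→1  {4,7,8,9,10}→10  {5,6,7,8,10}→5  {6,7,8,9,10}→10
  6 left: {2,3,5,6,7,8}→1  {3,5,6,7,8,10}→6  {4,6,7,8,9,10}→20  {5,6,7,8,9,10}→15
  7 left: {1,2,3,5,6,7,8}→1  {2,3,5,6,7,8,10}→7  {3,5,6,7,8,9,10}→21  {4,5,6,7,8,9,10}→35
  8 left: {0,1,2,3,5,6,7,8}→1  {1,2,3,5,6,7,8,10}→8  {2,3,5,6,7,8,9,10}→28  {3,4,5,6,7,8,9,10}→56
  9 left: {0,1,2,3,5,6,7,8,10}→9  {1,2,3,5,6,7,8,9,10}→36  {2,3,4,5,6,7,8,9,10}→84
  placing 0:z first → 120 extensions
  placing 4:y first → 45 extensions
total linear extensions = 165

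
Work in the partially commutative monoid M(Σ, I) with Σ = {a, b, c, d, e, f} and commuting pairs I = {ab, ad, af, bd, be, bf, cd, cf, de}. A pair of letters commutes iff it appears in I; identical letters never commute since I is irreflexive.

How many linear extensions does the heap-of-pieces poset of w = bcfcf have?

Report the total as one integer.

10

#0=b has no predecessor
#1=c depends on [0:b]
#2=f has no predecessor
#3=c depends on [1:c]
#4=f depends on [2:f]
sources: [0:b, 2:f]
N(rest) = Σ N(rest − s) over sources s of rest; N(one piece) = 1:
  size 1 → [3]=1  [4]=1
  size 2 → [1,3]=1  [2,4]=1  [3,4]=2
  size 3 → [0,1,3]=1  [1,3,4]=3  [2,3,4]=3
  first=0(b) contributes 6
  first=2(f) contributes 4
|[w]| = 10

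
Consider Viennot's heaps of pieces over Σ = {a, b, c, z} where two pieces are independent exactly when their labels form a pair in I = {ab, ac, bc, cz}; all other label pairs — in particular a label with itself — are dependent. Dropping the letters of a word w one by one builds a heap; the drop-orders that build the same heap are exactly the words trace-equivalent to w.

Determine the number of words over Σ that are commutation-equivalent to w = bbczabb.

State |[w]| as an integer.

21

drop 0:b onto floor
drop 1:b onto {0:b}
drop 2:c onto floor
drop 3:z onto {1:b}
drop 4:a onto {3:z}
drop 5:b onto {3:z}
drop 6:b onto {5:b}
ground layer = {0:b, 2:c}
drop-orders for the pieces not yet dropped (sum over which currently-grounded one goes next):
  1 to go: {2} 1  {4} 1  {6} 1
  2 to go: {2,4} 2  {2,6} 2  {4,6} 2  {5,6} 1
  3 to go: {2,4,6} 6  {2,5,6} 3  {4,5,6} 3
  4 to go: {2,4,5,6} 12  {3,4,5,6} 3
  5 to go: {1,3,4,5,6} 3  {2,3,4,5,6} 15
  if 0:b drops first: 18 orders
  if 2:c drops first: 3 orders
heap linearizations: 21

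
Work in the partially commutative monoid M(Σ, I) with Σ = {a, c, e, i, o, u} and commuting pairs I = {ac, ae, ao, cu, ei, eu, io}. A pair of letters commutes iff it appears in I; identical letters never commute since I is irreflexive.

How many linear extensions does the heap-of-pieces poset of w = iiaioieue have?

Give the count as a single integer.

83

0(i) covers ∅
1(i) covers 0:i
2(a) covers 1:i
3(i) covers 2:a
4(o) covers ∅
5(i) covers 3:i
6(e) covers 4:o
7(u) covers 4:o, 5:i
8(e) covers 6:e
floor of heap: 0:i, 4:o
completions by unplaced set U, small U first (add the entries for U minus each lowest piece of U):
  |U|=1: {7}:1  {8}:1
  |U|=2: {5,7}:1  {6,8}:1  {7,8}:2
  |U|=3: {3,5,7}:1  {5,7,8}:3  {6,7,8}:3
  |U|=4: {2,3,5,7}:1  {3,5,7,8}:4  {4,6,7,8}:3  {5,6,7,8}:6
  |U|=5: {1,2,3,5,7}:1  {2,3,5,7,8}:5  {3,5,6,7,8}:10  {4,5,6,7,8}:9
  |U|=6: {0,1,2,3,5,7}:1  {1,2,3,5,7,8}:6  {2,3,5,6,7,8}:15  {3,4,5,6,7,8}:19
  |U|=7: {0,1,2,3,5,7,8}:7  {1,2,3,5,6,7,8}:21  {2,3,4,5,6,7,8}:34
  start at 0(i): 55
  start at 4(o): 28
sum over floor = 83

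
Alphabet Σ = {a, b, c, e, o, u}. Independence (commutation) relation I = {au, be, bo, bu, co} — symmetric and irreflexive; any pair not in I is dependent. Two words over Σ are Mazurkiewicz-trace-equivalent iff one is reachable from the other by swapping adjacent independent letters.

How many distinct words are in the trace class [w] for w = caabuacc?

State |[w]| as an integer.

piece 0:c — minimal
piece 1:a rests on {0:c}
piece 2:a rests on {1:a}
piece 3:b rests on {2:a}
piece 4:u rests on {0:c}
piece 5:a rests on {3:b}
piece 6:c rests on {4:u, 5:a}
piece 7:c rests on {6:c}
minimal pieces: {0:c}
ways to finish when only these pieces remain (= sum over removing one remaining piece with nothing left below it):
  1 left: {7}→1
  2 left: {6,7}→1
  3 left: {4,6,7}→1  {5,6,7}→1
  4 left: {3,5,6,7}→1  {4,5,6,7}→2
  5 left: {2,3,5,6,7}→1  {3,4,5,6,7}→3
  6 left: {1,2,3,5,6,7}→1  {2,3,4,5,6,7}→4
  placing 0:c first → 5 extensions

5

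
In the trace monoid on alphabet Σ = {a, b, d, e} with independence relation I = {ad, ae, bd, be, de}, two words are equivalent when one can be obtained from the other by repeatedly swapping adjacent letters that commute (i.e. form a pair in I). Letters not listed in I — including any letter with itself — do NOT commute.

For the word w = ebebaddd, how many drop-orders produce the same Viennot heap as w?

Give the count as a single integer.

560

piece 0:e — minimal
piece 1:b — minimal
piece 2:e rests on {0:e}
piece 3:b rests on {1:b}
piece 4:a rests on {3:b}
piece 5:d — minimal
piece 6:d rests on {5:d}
piece 7:d rests on {6:d}
minimal pieces: {0:e, 1:b, 5:d}
ways to finish when only these pieces remain (= sum over removing one remaining piece with nothing left below it):
  1 left: {2}→1  {4}→1  {7}→1
  2 left: {0,2}→1  {2,4}→2  {2,7}→2  {3,4}→1  {4,7}→2  {6,7}→1
  3 left: {0,2,4}→3  {0,2,7}→3  {1,3,4}→1  {2,3,4}→3  {2,4,7}→6  {2,6,7}→3  {3,4,7}→3  {4,6,7}→3  {5,6,7}→1
  4 left: {0,2,3,4}→6  {0,2,4,7}→12  {0,2,6,7}→6  {1,2,3,4}→4  {1,3,4,7}→4  {2,3,4,7}→12  {2,4,6,7}→12  {2,5,6,7}→4  {3,4,6,7}→6  {4,5,6,7}→4
  5 left: {0,1,2,3,4}→10  {0,2,3,4,7}→30  {0,2,4,6,7}→30  {0,2,5,6,7}→10  {1,2,3,4,7}→20  {1,3,4,6,7}→10  {2,3,4,6,7}→30  {2,4,5,6,7}→20  {3,4,5,6,7}→10
  6 left: {0,1,2,3,4,7}→60  {0,2,3,4,6,7}→90  {0,2,4,5,6,7}→60  {1,2,3,4,6,7}→60  {1,3,4,5,6,7}→20  {2,3,4,5,6,7}→60
  placing 0:e first → 140 extensions
  placing 1:b first → 210 extensions
  placing 5:d first → 210 extensions
total linear extensions = 560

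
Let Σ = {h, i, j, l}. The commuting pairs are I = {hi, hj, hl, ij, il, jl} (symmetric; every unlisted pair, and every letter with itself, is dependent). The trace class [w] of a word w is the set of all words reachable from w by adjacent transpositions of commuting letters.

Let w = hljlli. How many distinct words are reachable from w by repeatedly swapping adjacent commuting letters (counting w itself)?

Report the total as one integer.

piece 0:h — minimal
piece 1:l — minimal
piece 2:j — minimal
piece 3:l rests on {1:l}
piece 4:l rests on {3:l}
piece 5:i — minimal
minimal pieces: {0:h, 1:l, 2:j, 5:i}
ways to finish when only these pieces remain (= sum over removing one remaining piece with nothing left below it):
  1 left: {0}→1  {2}→1  {4}→1  {5}→1
  2 left: {0,2}→2  {0,4}→2  {0,5}→2  {2,4}→2  {2,5}→2  {3,4}→1  {4,5}→2
  3 left: {0,2,4}→6  {0,2,5}→6  {0,3,4}→3  {0,4,5}→6  {1,3,4}→1  {2,3,4}→3  {2,4,5}→6  {3,4,5}→3
  4 left: {0,1,3,4}→4  {0,2,3,4}→12  {0,2,4,5}→24  {0,3,4,5}→12  {1,2,3,4}→4  {1,3,4,5}→4  {2,3,4,5}→12
  placing 0:h first → 20 extensions
  placing 1:l first → 60 extensions
  placing 2:j first → 20 extensions
  placing 5:i first → 20 extensions
total linear extensions = 120

120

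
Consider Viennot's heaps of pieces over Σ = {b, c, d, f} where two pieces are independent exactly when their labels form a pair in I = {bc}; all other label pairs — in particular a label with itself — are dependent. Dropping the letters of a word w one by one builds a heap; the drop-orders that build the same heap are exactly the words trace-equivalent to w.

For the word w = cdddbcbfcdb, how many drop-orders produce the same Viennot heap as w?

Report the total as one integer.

drop 0:c onto floor
drop 1:d onto {0:c}
drop 2:d onto {1:d}
drop 3:d onto {2:d}
drop 4:b onto {3:d}
drop 5:c onto {3:d}
drop 6:b onto {4:b}
drop 7:f onto {5:c, 6:b}
drop 8:c onto {7:f}
drop 9:d onto {8:c}
drop 10:b onto {9:d}
ground layer = {0:c}
drop-orders for the pieces not yet dropped (sum over which currently-grounded one goes next):
  1 to go: {10} 1
  2 to go: {9,10} 1
  3 to go: {8,9,10} 1
  4 to go: {7,8,9,10} 1
  5 to go: {5,7,8,9,10} 1  {6,7,8,9,10} 1
  6 to go: {4,6,7,8,9,10} 1  {5,6,7,8,9,10} 2
  7 to go: {4,5,6,7,8,9,10} 3
  8 to go: {3,4,5,6,7,8,9,10} 3
  9 to go: {2,3,4,5,6,7,8,9,10} 3
  if 0:c drops first: 3 orders

3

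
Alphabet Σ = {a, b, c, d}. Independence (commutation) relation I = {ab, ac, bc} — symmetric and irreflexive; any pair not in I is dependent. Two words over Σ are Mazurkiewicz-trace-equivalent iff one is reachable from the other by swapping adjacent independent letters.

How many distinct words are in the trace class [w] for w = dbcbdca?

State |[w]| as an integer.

6

#0=d has no predecessor
#1=b depends on [0:d]
#2=c depends on [0:d]
#3=b depends on [1:b]
#4=d depends on [2:c, 3:b]
#5=c depends on [4:d]
#6=a depends on [4:d]
sources: [0:d]
N(rest) = Σ N(rest − s) over sources s of rest; N(one piece) = 1:
  size 1 → [5]=1  [6]=1
  size 2 → [5,6]=2
  size 3 → [4,5,6]=2
  size 4 → [2,4,5,6]=2  [3,4,5,6]=2
  size 5 → [1,3,4,5,6]=2  [2,3,4,5,6]=4
  first=0(d) contributes 6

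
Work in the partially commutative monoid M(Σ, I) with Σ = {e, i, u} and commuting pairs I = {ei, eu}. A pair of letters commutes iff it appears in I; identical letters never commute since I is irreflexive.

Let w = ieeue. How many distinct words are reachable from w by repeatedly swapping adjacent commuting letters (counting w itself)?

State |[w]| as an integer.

drop 0:i onto floor
drop 1:e onto floor
drop 2:e onto {1:e}
drop 3:u onto {0:i}
drop 4:e onto {2:e}
ground layer = {0:i, 1:e}
drop-orders for the pieces not yet dropped (sum over which currently-grounded one goes next):
  1 to go: {3} 1  {4} 1
  2 to go: {0,3} 1  {2,4} 1  {3,4} 2
  3 to go: {0,3,4} 3  {1,2,4} 1  {2,3,4} 3
  if 0:i drops first: 4 orders
  if 1:e drops first: 6 orders
heap linearizations: 10

10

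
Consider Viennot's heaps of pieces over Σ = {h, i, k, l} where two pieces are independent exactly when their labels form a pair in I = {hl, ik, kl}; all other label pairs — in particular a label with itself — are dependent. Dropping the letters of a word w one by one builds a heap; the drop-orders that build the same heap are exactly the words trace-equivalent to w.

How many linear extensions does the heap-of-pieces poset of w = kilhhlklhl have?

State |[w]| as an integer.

196

drop 0:k onto floor
drop 1:i onto floor
drop 2:l onto {1:i}
drop 3:h onto {0:k, 1:i}
drop 4:h onto {3:h}
drop 5:l onto {2:l}
drop 6:k onto {4:h}
drop 7:l onto {5:l}
drop 8:h onto {6:k}
drop 9:l onto {7:l}
ground layer = {0:k, 1:i}
drop-orders for the pieces not yet dropped (sum over which currently-grounded one goes next):
  1 to go: {8} 1  {9} 1
  2 to go: {6,8} 1  {7,9} 1  {8,9} 2
  3 to go: {4,6,8} 1  {5,7,9} 1  {6,8,9} 3  {7,8,9} 3
  4 to go: {2,5,7,9} 1  {3,4,6,8} 1  {4,6,8,9} 4  {5,7,8,9} 4  {6,7,8,9} 6
  5 to go: {0,3,4,6,8} 1  {2,5,7,8,9} 5  {3,4,6,8,9} 5  {4,6,7,8,9} 10  {5,6,7,8,9} 10
  6 to go: {0,3,4,6,8,9} 6  {2,5,6,7,8,9} 15  {3,4,6,7,8,9} 15  {4,5,6,7,8,9} 20
  7 to go: {0,3,4,6,7,8,9} 21  {2,4,5,6,7,8,9} 35  {3,4,5,6,7,8,9} 35
  8 to go: {0,3,4,5,6,7,8,9} 56  {2,3,4,5,6,7,8,9} 70
  if 0:k drops first: 70 orders
  if 1:i drops first: 126 orders
heap linearizations: 196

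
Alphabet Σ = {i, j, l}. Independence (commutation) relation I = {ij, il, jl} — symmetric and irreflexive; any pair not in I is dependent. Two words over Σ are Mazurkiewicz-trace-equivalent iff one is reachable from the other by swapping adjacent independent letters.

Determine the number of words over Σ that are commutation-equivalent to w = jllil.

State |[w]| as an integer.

20

drop 0:j onto floor
drop 1:l onto floor
drop 2:l onto {1:l}
drop 3:i onto floor
drop 4:l onto {2:l}
ground layer = {0:j, 1:l, 3:i}
drop-orders for the pieces not yet dropped (sum over which currently-grounded one goes next):
  1 to go: {0} 1  {3} 1  {4} 1
  2 to go: {0,3} 2  {0,4} 2  {2,4} 1  {3,4} 2
  3 to go: {0,2,4} 3  {0,3,4} 6  {1,2,4} 1  {2,3,4} 3
  if 0:j drops first: 4 orders
  if 1:l drops first: 12 orders
  if 3:i drops first: 4 orders
heap linearizations: 20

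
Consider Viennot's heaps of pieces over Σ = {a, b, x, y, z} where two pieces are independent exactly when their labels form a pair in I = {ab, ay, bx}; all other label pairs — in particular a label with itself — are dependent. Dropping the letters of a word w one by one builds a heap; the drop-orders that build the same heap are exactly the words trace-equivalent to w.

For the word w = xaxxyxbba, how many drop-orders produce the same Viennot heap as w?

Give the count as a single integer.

piece 0:x — minimal
piece 1:a rests on {0:x}
piece 2:x rests on {1:a}
piece 3:x rests on {2:x}
piece 4:y rests on {3:x}
piece 5:x rests on {4:y}
piece 6:b rests on {4:y}
piece 7:b rests on {6:b}
piece 8:a rests on {5:x}
minimal pieces: {0:x}
ways to finish when only these pieces remain (= sum over removing one remaining piece with nothing left below it):
  1 left: {7}→1  {8}→1
  2 left: {5,8}→1  {6,7}→1  {7,8}→2
  3 left: {5,7,8}→3  {6,7,8}→3
  4 left: {5,6,7,8}→6
  5 left: {4,5,6,7,8}→6
  6 left: {3,4,5,6,7,8}→6
  7 left: {2,3,4,5,6,7,8}→6
  placing 0:x first → 6 extensions

6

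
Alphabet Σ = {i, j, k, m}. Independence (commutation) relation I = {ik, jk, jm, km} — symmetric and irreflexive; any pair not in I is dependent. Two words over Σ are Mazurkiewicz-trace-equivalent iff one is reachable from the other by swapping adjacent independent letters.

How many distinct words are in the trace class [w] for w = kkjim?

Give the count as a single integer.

10

#0=k has no predecessor
#1=k depends on [0:k]
#2=j has no predecessor
#3=i depends on [2:j]
#4=m depends on [3:i]
sources: [0:k, 2:j]
N(rest) = Σ N(rest − s) over sources s of rest; N(one piece) = 1:
  size 1 → [1]=1  [4]=1
  size 2 → [0,1]=1  [1,4]=2  [3,4]=1
  size 3 → [0,1,4]=3  [1,3,4]=3  [2,3,4]=1
  first=0(k) contributes 4
  first=2(j) contributes 6
|[w]| = 10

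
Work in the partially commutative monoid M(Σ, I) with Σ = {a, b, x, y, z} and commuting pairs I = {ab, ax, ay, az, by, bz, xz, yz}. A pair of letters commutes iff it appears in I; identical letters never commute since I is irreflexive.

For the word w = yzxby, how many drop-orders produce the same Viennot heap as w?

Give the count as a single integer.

0(y) covers ∅
1(z) covers ∅
2(x) covers 0:y
3(b) covers 2:x
4(y) covers 2:x
floor of heap: 0:y, 1:z
completions by unplaced set U, small U first (add the entries for U minus each lowest piece of U):
  |U|=1: {1}:1  {3}:1  {4}:1
  |U|=2: {1,3}:2  {1,4}:2  {3,4}:2
  |U|=3: {1,3,4}:6  {2,3,4}:2
  start at 0(y): 8
  start at 1(z): 2
sum over floor = 10

10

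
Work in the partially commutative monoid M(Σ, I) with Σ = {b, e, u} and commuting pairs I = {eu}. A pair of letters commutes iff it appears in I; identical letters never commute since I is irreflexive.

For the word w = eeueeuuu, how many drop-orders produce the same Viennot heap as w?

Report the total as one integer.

0(e) covers ∅
1(e) covers 0:e
2(u) covers ∅
3(e) covers 1:e
4(e) covers 3:e
5(u) covers 2:u
6(u) covers 5:u
7(u) covers 6:u
floor of heap: 0:e, 2:u
completions by unplaced set U, small U first (add the entries for U minus each lowest piece of U):
  |U|=1: {4}:1  {7}:1
  |U|=2: {3,4}:1  {4,7}:2  {6,7}:1
  |U|=3: {1,3,4}:1  {3,4,7}:3  {4,6,7}:3  {5,6,7}:1
  |U|=4: {0,1,3,4}:1  {1,3,4,7}:4  {2,5,6,7}:1  {3,4,6,7}:6  {4,5,6,7}:4
  |U|=5: {0,1,3,4,7}:5  {1,3,4,6,7}:10  {2,4,5,6,7}:5  {3,4,5,6,7}:10
  |U|=6: {0,1,3,4,6,7}:15  {1,3,4,5,6,7}:20  {2,3,4,5,6,7}:15
  start at 0(e): 35
  start at 2(u): 35
sum over floor = 70

70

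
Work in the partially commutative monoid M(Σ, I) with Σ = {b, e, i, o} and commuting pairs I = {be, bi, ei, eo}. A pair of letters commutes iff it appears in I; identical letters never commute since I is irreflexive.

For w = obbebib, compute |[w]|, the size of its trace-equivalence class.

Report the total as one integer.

0(o) covers ∅
1(b) covers 0:o
2(b) covers 1:b
3(e) covers ∅
4(b) covers 2:b
5(i) covers 0:o
6(b) covers 4:b
floor of heap: 0:o, 3:e
completions by unplaced set U, small U first (add the entries for U minus each lowest piece of U):
  |U|=1: {3}:1  {5}:1  {6}:1
  |U|=2: {3,5}:2  {3,6}:2  {4,6}:1  {5,6}:2
  |U|=3: {2,4,6}:1  {3,4,6}:3  {3,5,6}:6  {4,5,6}:3
  |U|=4: {1,2,4,6}:1  {2,3,4,6}:4  {2,4,5,6}:4  {3,4,5,6}:12
  |U|=5: {1,2,3,4,6}:5  {1,2,4,5,6}:5  {2,3,4,5,6}:20
  start at 0(o): 30
  start at 3(e): 5
sum over floor = 35

35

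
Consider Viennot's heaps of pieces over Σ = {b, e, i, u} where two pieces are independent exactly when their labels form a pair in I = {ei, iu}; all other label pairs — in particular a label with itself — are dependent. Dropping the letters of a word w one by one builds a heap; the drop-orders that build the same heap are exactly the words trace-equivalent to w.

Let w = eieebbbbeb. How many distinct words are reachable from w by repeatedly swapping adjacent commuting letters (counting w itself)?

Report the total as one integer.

drop 0:e onto floor
drop 1:i onto floor
drop 2:e onto {0:e}
drop 3:e onto {2:e}
drop 4:b onto {1:i, 3:e}
drop 5:b onto {4:b}
drop 6:b onto {5:b}
drop 7:b onto {6:b}
drop 8:e onto {7:b}
drop 9:b onto {8:e}
ground layer = {0:e, 1:i}
drop-orders for the pieces not yet dropped (sum over which currently-grounded one goes next):
  1 to go: {9} 1
  2 to go: {8,9} 1
  3 to go: {7,8,9} 1
  4 to go: {6,7,8,9} 1
  5 to go: {5,6,7,8,9} 1
  6 to go: {4,5,6,7,8,9} 1
  7 to go: {1,4,5,6,7,8,9} 1  {3,4,5,6,7,8,9} 1
  8 to go: {1,3,4,5,6,7,8,9} 2  {2,3,4,5,6,7,8,9} 1
  if 0:e drops first: 3 orders
  if 1:i drops first: 1 orders
heap linearizations: 4

4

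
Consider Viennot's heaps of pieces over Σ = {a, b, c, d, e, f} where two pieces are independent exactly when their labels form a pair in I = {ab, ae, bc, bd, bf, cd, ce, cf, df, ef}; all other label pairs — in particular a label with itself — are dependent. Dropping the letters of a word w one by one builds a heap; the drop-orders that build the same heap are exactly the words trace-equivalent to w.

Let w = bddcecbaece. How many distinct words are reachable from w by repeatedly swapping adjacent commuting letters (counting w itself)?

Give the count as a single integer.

piece 0:b — minimal
piece 1:d — minimal
piece 2:d rests on {1:d}
piece 3:c — minimal
piece 4:e rests on {0:b, 2:d}
piece 5:c rests on {3:c}
piece 6:b rests on {4:e}
piece 7:a rests on {2:d, 5:c}
piece 8:e rests on {6:b}
piece 9:c rests on {7:a}
piece 10:e rests on {8:e}
minimal pieces: {0:b, 1:d, 3:c}
ways to finish when only these pieces remain (= sum over removing one remaining piece with nothing left below it):
  1 left: {9}→1  {10}→1
  2 left: {7,9}→1  {8,10}→1  {9,10}→2
  3 left: {5,7,9}→1  {6,8,10}→1  {7,9,10}→3  {8,9,10}→3
  4 left: {3,5,7,9}→1  {4,6,8,10}→1  {5,7,9,10}→4  {6,8,9,10}→4  {7,8,9,10}→6
  5 left: {0,4,6,8,10}→1  {3,5,7,9,10}→5  {4,6,8,9,10}→5  {5,7,8,9,10}→10  {6,7,8,9,10}→10
  6 left: {0,4,6,8,9,10}→6  {3,5,7,8,9,10}→15  {4,6,7,8,9,10}→15  {5,6,7,8,9,10}→20
  7 left: {0,4,6,7,8,9,10}→21  {2,4,6,7,8,9,10}→15  {3,5,6,7,8,9,10}→35  {4,5,6,7,8,9,10}→35
  8 left: {0,2,4,6,7,8,9,10}→36  {0,4,5,6,7,8,9,10}→56  {1,2,4,6,7,8,9,10}→15  {2,4,5,6,7,8,9,10}→50  {3,4,5,6,7,8,9,10}→70
  9 left: {0,1,2,4,6,7,8,9,10}→51  {0,2,4,5,6,7,8,9,10}→142  {0,3,4,5,6,7,8,9,10}→126  {1,2,4,5,6,7,8,9,10}→65  {2,3,4,5,6,7,8,9,10}→120
  placing 0:b first → 185 extensions
  placing 1:d first → 388 extensions
  placing 3:c first → 258 extensions
total linear extensions = 831

831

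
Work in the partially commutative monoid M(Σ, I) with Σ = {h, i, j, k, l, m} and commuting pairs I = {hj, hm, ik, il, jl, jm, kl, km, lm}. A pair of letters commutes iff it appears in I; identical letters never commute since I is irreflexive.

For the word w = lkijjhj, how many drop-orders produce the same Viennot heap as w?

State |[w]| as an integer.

drop 0:l onto floor
drop 1:k onto floor
drop 2:i onto floor
drop 3:j onto {1:k, 2:i}
drop 4:j onto {3:j}
drop 5:h onto {0:l, 1:k, 2:i}
drop 6:j onto {4:j}
ground layer = {0:l, 1:k, 2:i}
drop-orders for the pieces not yet dropped (sum over which currently-grounded one goes next):
  1 to go: {5} 1  {6} 1
  2 to go: {0,5} 1  {4,6} 1  {5,6} 2
  3 to go: {0,5,6} 3  {3,4,6} 1  {4,5,6} 3
  4 to go: {0,4,5,6} 6  {3,4,5,6} 4
  5 to go: {0,3,4,5,6} 10  {1,3,4,5,6} 4  {2,3,4,5,6} 4
  if 0:l drops first: 8 orders
  if 1:k drops first: 14 orders
  if 2:i drops first: 14 orders
heap linearizations: 36

36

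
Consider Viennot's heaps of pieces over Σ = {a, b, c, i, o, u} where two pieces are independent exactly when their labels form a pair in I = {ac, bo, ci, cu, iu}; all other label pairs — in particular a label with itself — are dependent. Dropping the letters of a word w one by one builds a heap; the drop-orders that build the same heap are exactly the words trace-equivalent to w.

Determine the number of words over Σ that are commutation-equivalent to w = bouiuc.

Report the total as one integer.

drop 0:b onto floor
drop 1:o onto floor
drop 2:u onto {0:b, 1:o}
drop 3:i onto {0:b, 1:o}
drop 4:u onto {2:u}
drop 5:c onto {0:b, 1:o}
ground layer = {0:b, 1:o}
drop-orders for the pieces not yet dropped (sum over which currently-grounded one goes next):
  1 to go: {3} 1  {4} 1  {5} 1
  2 to go: {2,4} 1  {3,4} 2  {3,5} 2  {4,5} 2
  3 to go: {2,3,4} 3  {2,4,5} 3  {3,4,5} 6
  4 to go: {2,3,4,5} 12
  if 0:b drops first: 12 orders
  if 1:o drops first: 12 orders
heap linearizations: 24

24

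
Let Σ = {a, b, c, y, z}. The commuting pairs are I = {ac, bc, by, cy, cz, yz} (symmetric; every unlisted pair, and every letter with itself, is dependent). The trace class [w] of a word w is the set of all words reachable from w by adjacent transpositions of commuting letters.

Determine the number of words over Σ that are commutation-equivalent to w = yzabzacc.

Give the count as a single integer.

56

drop 0:y onto floor
drop 1:z onto floor
drop 2:a onto {0:y, 1:z}
drop 3:b onto {2:a}
drop 4:z onto {3:b}
drop 5:a onto {4:z}
drop 6:c onto floor
drop 7:c onto {6:c}
ground layer = {0:y, 1:z, 6:c}
drop-orders for the pieces not yet dropped (sum over which currently-grounded one goes next):
  1 to go: {5} 1  {7} 1
  2 to go: {4,5} 1  {5,7} 2  {6,7} 1
  3 to go: {3,4,5} 1  {4,5,7} 3  {5,6,7} 3
  4 to go: {2,3,4,5} 1  {3,4,5,7} 4  {4,5,6,7} 6
  5 to go: {0,2,3,4,5} 1  {1,2,3,4,5} 1  {2,3,4,5,7} 5  {3,4,5,6,7} 10
  6 to go: {0,1,2,3,4,5} 2  {0,2,3,4,5,7} 6  {1,2,3,4,5,7} 6  {2,3,4,5,6,7} 15
  if 0:y drops first: 21 orders
  if 1:z drops first: 21 orders
  if 6:c drops first: 14 orders
heap linearizations: 56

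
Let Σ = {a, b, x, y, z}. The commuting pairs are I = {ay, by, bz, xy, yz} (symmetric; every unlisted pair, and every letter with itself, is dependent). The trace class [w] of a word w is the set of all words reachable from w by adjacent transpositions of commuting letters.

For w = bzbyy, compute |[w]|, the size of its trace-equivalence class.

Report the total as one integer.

30

0(b) covers ∅
1(z) covers ∅
2(b) covers 0:b
3(y) covers ∅
4(y) covers 3:y
floor of heap: 0:b, 1:z, 3:y
completions by unplaced set U, small U first (add the entries for U minus each lowest piece of U):
  |U|=1: {1}:1  {2}:1  {4}:1
  |U|=2: {0,2}:1  {1,2}:2  {1,4}:2  {2,4}:2  {3,4}:1
  |U|=3: {0,1,2}:3  {0,2,4}:3  {1,2,4}:6  {1,3,4}:3  {2,3,4}:3
  start at 0(b): 12
  start at 1(z): 6
  start at 3(y): 12
sum over floor = 30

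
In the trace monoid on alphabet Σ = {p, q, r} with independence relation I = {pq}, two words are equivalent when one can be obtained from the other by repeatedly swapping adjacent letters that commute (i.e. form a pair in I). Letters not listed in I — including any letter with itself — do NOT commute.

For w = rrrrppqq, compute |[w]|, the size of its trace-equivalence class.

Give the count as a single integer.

piece 0:r — minimal
piece 1:r rests on {0:r}
piece 2:r rests on {1:r}
piece 3:r rests on {2:r}
piece 4:p rests on {3:r}
piece 5:p rests on {4:p}
piece 6:q rests on {3:r}
piece 7:q rests on {6:q}
minimal pieces: {0:r}
ways to finish when only these pieces remain (= sum over removing one remaining piece with nothing left below it):
  1 left: {5}→1  {7}→1
  2 left: {4,5}→1  {5,7}→2  {6,7}→1
  3 left: {4,5,7}→3  {5,6,7}→3
  4 left: {4,5,6,7}→6
  5 left: {3,4,5,6,7}→6
  6 left: {2,3,4,5,6,7}→6
  placing 0:r first → 6 extensions

6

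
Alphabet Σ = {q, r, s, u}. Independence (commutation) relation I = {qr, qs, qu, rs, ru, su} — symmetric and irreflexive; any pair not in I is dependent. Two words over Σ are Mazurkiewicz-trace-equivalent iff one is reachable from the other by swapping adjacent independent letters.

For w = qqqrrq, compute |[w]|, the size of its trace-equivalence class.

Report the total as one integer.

15

0(q) covers ∅
1(q) covers 0:q
2(q) covers 1:q
3(r) covers ∅
4(r) covers 3:r
5(q) covers 2:q
floor of heap: 0:q, 3:r
completions by unplaced set U, small U first (add the entries for U minus each lowest piece of U):
  |U|=1: {4}:1  {5}:1
  |U|=2: {2,5}:1  {3,4}:1  {4,5}:2
  |U|=3: {1,2,5}:1  {2,4,5}:3  {3,4,5}:3
  |U|=4: {0,1,2,5}:1  {1,2,4,5}:4  {2,3,4,5}:6
  start at 0(q): 10
  start at 3(r): 5
sum over floor = 15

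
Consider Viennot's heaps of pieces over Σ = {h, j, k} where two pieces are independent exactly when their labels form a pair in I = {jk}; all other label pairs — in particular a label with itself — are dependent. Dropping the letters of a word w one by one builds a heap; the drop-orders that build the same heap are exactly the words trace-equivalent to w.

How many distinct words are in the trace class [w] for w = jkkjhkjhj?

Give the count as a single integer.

#0=j has no predecessor
#1=k has no predecessor
#2=k depends on [1:k]
#3=j depends on [0:j]
#4=h depends on [2:k, 3:j]
#5=k depends on [4:h]
#6=j depends on [4:h]
#7=h depends on [5:k, 6:j]
#8=j depends on [7:h]
sources: [0:j, 1:k]
N(rest) = Σ N(rest − s) over sources s of rest; N(one piece) = 1:
  size 1 → [8]=1
  size 2 → [7,8]=1
  size 3 → [5,7,8]=1  [6,7,8]=1
  size 4 → [5,6,7,8]=2
  size 5 → [4,5,6,7,8]=2
  size 6 → [2,4,5,6,7,8]=2  [3,4,5,6,7,8]=2
  size 7 → [0,3,4,5,6,7,8]=2  [1,2,4,5,6,7,8]=2  [2,3,4,5,6,7,8]=4
  first=0(j) contributes 6
  first=1(k) contributes 6
|[w]| = 12

12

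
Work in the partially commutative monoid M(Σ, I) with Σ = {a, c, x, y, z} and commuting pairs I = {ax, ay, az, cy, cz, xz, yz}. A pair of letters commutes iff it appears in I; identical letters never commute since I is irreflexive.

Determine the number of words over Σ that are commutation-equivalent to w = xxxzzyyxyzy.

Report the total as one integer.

165

#0=x has no predecessor
#1=x depends on [0:x]
#2=x depends on [1:x]
#3=z has no predecessor
#4=z depends on [3:z]
#5=y depends on [2:x]
#6=y depends on [5:y]
#7=x depends on [6:y]
#8=y depends on [7:x]
#9=z depends on [4:z]
#10=y depends on [8:y]
sources: [0:x, 3:z]
N(rest) = Σ N(rest − s) over sources s of rest; N(one piece) = 1:
  size 1 → [9]=1  [10]=1
  size 2 → [4,9]=1  [8,10]=1  [9,10]=2
  size 3 → [3,4,9]=1  [4,9,10]=3  [7,8,10]=1  [8,9,10]=3
  size 4 → [3,4,9,10]=4  [4,8,9,10]=6  [6,7,8,10]=1  [7,8,9,10]=4
  size 5 → [3,4,8,9,10]=10  [4,7,8,9,10]=10  [5,6,7,8,10]=1  [6,7,8,9,10]=5
  size 6 → [2,5,6,7,8,10]=1  [3,4,7,8,9,10]=20  [4,6,7,8,9,10]=15  [5,6,7,8,9,10]=6
  size 7 → [1,2,5,6,7,8,10]=1  [2,5,6,7,8,9,10]=7  [3,4,6,7,8,9,10]=35  [4,5,6,7,8,9,10]=21
  size 8 → [0,1,2,5,6,7,8,10]=1  [1,2,5,6,7,8,9,10]=8  [2,4,5,6,7,8,9,10]=28  [3,4,5,6,7,8,9,10]=56
  size 9 → [0,1,2,5,6,7,8,9,10]=9  [1,2,4,5,6,7,8,9,10]=36  [2,3,4,5,6,7,8,9,10]=84
  first=0(x) contributes 120
  first=3(z) contributes 45
|[w]| = 165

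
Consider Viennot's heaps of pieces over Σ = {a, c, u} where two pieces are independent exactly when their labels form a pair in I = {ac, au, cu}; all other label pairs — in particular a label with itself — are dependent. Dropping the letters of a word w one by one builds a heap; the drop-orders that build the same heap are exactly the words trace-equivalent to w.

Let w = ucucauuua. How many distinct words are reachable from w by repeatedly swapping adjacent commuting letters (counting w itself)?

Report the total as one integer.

756

0(u) covers ∅
1(c) covers ∅
2(u) covers 0:u
3(c) covers 1:c
4(a) covers ∅
5(u) covers 2:u
6(u) covers 5:u
7(u) covers 6:u
8(a) covers 4:a
floor of heap: 0:u, 1:c, 4:a
completions by unplaced set U, small U first (add the entries for U minus each lowest piece of U):
  |U|=1: {3}:1  {7}:1  {8}:1
  |U|=2: {1,3}:1  {3,7}:2  {3,8}:2  {4,8}:1  {6,7}:1  {7,8}:2
  |U|=3: {1,3,7}:3  {1,3,8}:3  {3,4,8}:3  {3,6,7}:3  {3,7,8}:6  {4,7,8}:3  {5,6,7}:1  {6,7,8}:3
  |U|=4: {1,3,4,8}:6  {1,3,6,7}:6  {1,3,7,8}:12  {2,5,6,7}:1  {3,4,7,8}:12  {3,5,6,7}:4  {3,6,7,8}:12  {4,6,7,8}:6  {5,6,7,8}:4
  |U|=5: {0,2,5,6,7}:1  {1,3,4,7,8}:30  {1,3,5,6,7}:10  {1,3,6,7,8}:30  {2,3,5,6,7}:5  {2,5,6,7,8}:5  {3,4,6,7,8}:30  {3,5,6,7,8}:20  {4,5,6,7,8}:10
  |U|=6: {0,2,3,5,6,7}:6  {0,2,5,6,7,8}:6  {1,2,3,5,6,7}:15  {1,3,4,6,7,8}:90  {1,3,5,6,7,8}:60  {2,3,5,6,7,8}:30  {2,4,5,6,7,8}:15  {3,4,5,6,7,8}:60
  |U|=7: {0,1,2,3,5,6,7}:21  {0,2,3,5,6,7,8}:42  {0,2,4,5,6,7,8}:21  {1,2,3,5,6,7,8}:105  {1,3,4,5,6,7,8}:210  {2,3,4,5,6,7,8}:105
  start at 0(u): 420
  start at 1(c): 168
  start at 4(a): 168
sum over floor = 756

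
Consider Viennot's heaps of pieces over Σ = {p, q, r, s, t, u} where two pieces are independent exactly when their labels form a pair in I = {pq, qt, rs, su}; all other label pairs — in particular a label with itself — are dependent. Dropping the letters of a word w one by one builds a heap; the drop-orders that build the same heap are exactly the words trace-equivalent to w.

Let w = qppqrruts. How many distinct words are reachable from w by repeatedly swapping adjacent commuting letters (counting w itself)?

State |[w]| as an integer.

piece 0:q — minimal
piece 1:p — minimal
piece 2:p rests on {1:p}
piece 3:q rests on {0:q}
piece 4:r rests on {2:p, 3:q}
piece 5:r rests on {4:r}
piece 6:u rests on {5:r}
piece 7:t rests on {6:u}
piece 8:s rests on {7:t}
minimal pieces: {0:q, 1:p}
ways to finish when only these pieces remain (= sum over removing one remaining piece with nothing left below it):
  1 left: {8}→1
  2 left: {7,8}→1
  3 left: {6,7,8}→1
  4 left: {5,6,7,8}→1
  5 left: {4,5,6,7,8}→1
  6 left: {2,4,5,6,7,8}→1  {3,4,5,6,7,8}→1
  7 left: {0,3,4,5,6,7,8}→1  {1,2,4,5,6,7,8}→1  {2,3,4,5,6,7,8}→2
  placing 0:q first → 3 extensions
  placing 1:p first → 3 extensions
total linear extensions = 6

6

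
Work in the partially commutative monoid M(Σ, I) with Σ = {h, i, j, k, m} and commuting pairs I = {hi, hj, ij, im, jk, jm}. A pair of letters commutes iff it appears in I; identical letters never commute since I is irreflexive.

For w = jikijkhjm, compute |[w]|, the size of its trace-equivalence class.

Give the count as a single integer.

piece 0:j — minimal
piece 1:i — minimal
piece 2:k rests on {1:i}
piece 3:i rests on {2:k}
piece 4:j rests on {0:j}
piece 5:k rests on {3:i}
piece 6:h rests on {5:k}
piece 7:j rests on {4:j}
piece 8:m rests on {6:h}
minimal pieces: {0:j, 1:i}
ways to finish when only these pieces remain (= sum over removing one remaining piece with nothing left below it):
  1 left: {7}→1  {8}→1
  2 left: {4,7}→1  {6,8}→1  {7,8}→2
  3 left: {0,4,7}→1  {4,7,8}→3  {5,6,8}→1  {6,7,8}→3
  4 left: {0,4,7,8}→4  {3,5,6,8}→1  {4,6,7,8}→6  {5,6,7,8}→4
  5 left: {0,4,6,7,8}→10  {2,3,5,6,8}→1  {3,5,6,7,8}→5  {4,5,6,7,8}→10
  6 left: {0,4,5,6,7,8}→20  {1,2,3,5,6,8}→1  {2,3,5,6,7,8}→6  {3,4,5,6,7,8}→15
  7 left: {0,3,4,5,6,7,8}→35  {1,2,3,5,6,7,8}→7  {2,3,4,5,6,7,8}→21
  placing 0:j first → 28 extensions
  placing 1:i first → 56 extensions
total linear extensions = 84

84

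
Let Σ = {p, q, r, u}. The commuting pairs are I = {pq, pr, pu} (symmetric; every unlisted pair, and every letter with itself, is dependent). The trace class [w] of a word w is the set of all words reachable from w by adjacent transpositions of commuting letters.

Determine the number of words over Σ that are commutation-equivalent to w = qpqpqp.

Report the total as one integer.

0(q) covers ∅
1(p) covers ∅
2(q) covers 0:q
3(p) covers 1:p
4(q) covers 2:q
5(p) covers 3:p
floor of heap: 0:q, 1:p
completions by unplaced set U, small U first (add the entries for U minus each lowest piece of U):
  |U|=1: {4}:1  {5}:1
  |U|=2: {2,4}:1  {3,5}:1  {4,5}:2
  |U|=3: {0,2,4}:1  {1,3,5}:1  {2,4,5}:3  {3,4,5}:3
  |U|=4: {0,2,4,5}:4  {1,3,4,5}:4  {2,3,4,5}:6
  start at 0(q): 10
  start at 1(p): 10
sum over floor = 20

20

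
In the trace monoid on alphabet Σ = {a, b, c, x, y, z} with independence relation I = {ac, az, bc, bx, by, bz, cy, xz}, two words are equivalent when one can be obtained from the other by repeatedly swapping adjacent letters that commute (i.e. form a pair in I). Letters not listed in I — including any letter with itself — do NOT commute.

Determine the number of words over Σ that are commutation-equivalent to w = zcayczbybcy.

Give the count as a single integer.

960

#0=z has no predecessor
#1=c depends on [0:z]
#2=a has no predecessor
#3=y depends on [0:z, 2:a]
#4=c depends on [1:c]
#5=z depends on [3:y, 4:c]
#6=b depends on [2:a]
#7=y depends on [5:z]
#8=b depends on [6:b]
#9=c depends on [5:z]
#10=y depends on [7:y]
sources: [0:z, 2:a]
N(rest) = Σ N(rest − s) over sources s of rest; N(one piece) = 1:
  size 1 → [8]=1  [9]=1  [10]=1
  size 2 → [6,8]=1  [7,10]=1  [8,9]=2  [8,10]=2  [9,10]=2
  size 3 → [6,8,9]=3  [6,8,10]=3  [7,8,10]=3  [7,9,10]=3  [8,9,10]=6
  size 4 → [5,7,9,10]=3  [6,7,8,10]=6  [6,8,9,10]=12  [7,8,9,10]=12
  size 5 → [3,5,7,9,10]=3  [4,5,7,9,10]=3  [5,7,8,9,10]=15  [6,7,8,9,10]=30
  size 6 → [1,4,5,7,9,10]=3  [3,4,5,7,9,10]=6  [3,5,7,8,9,10]=18  [4,5,7,8,9,10]=18  [5,6,7,8,9,10]=45
  size 7 → [1,3,4,5,7,9,10]=9  [1,4,5,7,8,9,10]=21  [3,4,5,7,8,9,10]=42  [3,5,6,7,8,9,10]=63  [4,5,6,7,8,9,10]=63
  size 8 → [0,1,3,4,5,7,9,10]=9  [1,3,4,5,7,8,9,10]=72  [1,4,5,6,7,8,9,10]=84  [2,3,5,6,7,8,9,10]=63  [3,4,5,6,7,8,9,10]=168
  size 9 → [0,1,3,4,5,7,8,9,10]=81  [1,3,4,5,6,7,8,9,10]=324  [2,3,4,5,6,7,8,9,10]=231
  first=0(z) contributes 555
  first=2(a) contributes 405
|[w]| = 960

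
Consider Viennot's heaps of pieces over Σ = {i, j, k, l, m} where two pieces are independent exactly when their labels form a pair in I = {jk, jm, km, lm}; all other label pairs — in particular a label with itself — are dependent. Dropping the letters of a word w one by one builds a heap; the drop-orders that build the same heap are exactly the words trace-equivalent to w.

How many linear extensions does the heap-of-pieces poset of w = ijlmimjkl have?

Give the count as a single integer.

#0=i has no predecessor
#1=j depends on [0:i]
#2=l depends on [1:j]
#3=m depends on [0:i]
#4=i depends on [2:l, 3:m]
#5=m depends on [4:i]
#6=j depends on [4:i]
#7=k depends on [4:i]
#8=l depends on [6:j, 7:k]
sources: [0:i]
N(rest) = Σ N(rest − s) over sources s of rest; N(one piece) = 1:
  size 1 → [5]=1  [8]=1
  size 2 → [5,8]=2  [6,8]=1  [7,8]=1
  size 3 → [5,6,8]=3  [5,7,8]=3  [6,7,8]=2
  size 4 → [5,6,7,8]=8
  size 5 → [4,5,6,7,8]=8
  size 6 → [2,4,5,6,7,8]=8  [3,4,5,6,7,8]=8
  size 7 → [1,2,4,5,6,7,8]=8  [2,3,4,5,6,7,8]=16
  first=0(i) contributes 24

24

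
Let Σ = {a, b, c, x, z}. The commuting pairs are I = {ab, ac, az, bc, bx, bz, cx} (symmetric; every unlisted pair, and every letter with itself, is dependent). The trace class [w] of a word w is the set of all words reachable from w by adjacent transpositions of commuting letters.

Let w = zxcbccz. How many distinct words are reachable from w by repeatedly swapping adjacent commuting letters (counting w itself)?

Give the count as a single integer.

28

0(z) covers ∅
1(x) covers 0:z
2(c) covers 0:z
3(b) covers ∅
4(c) covers 2:c
5(c) covers 4:c
6(z) covers 1:x, 5:c
floor of heap: 0:z, 3:b
completions by unplaced set U, small U first (add the entries for U minus each lowest piece of U):
  |U|=1: {3}:1  {6}:1
  |U|=2: {1,6}:1  {3,6}:2  {5,6}:1
  |U|=3: {1,3,6}:3  {1,5,6}:2  {3,5,6}:3  {4,5,6}:1
  |U|=4: {1,3,5,6}:8  {1,4,5,6}:3  {2,4,5,6}:1  {3,4,5,6}:4
  |U|=5: {1,2,4,5,6}:4  {1,3,4,5,6}:15  {2,3,4,5,6}:5
  start at 0(z): 24
  start at 3(b): 4
sum over floor = 28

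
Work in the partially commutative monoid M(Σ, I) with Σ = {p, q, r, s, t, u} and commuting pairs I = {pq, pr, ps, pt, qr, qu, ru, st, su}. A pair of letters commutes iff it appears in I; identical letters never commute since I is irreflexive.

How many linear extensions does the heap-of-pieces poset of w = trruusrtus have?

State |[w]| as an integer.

#0=t has no predecessor
#1=r depends on [0:t]
#2=r depends on [1:r]
#3=u depends on [0:t]
#4=u depends on [3:u]
#5=s depends on [2:r]
#6=r depends on [5:s]
#7=t depends on [4:u, 6:r]
#8=u depends on [7:t]
#9=s depends on [6:r]
sources: [0:t]
N(rest) = Σ N(rest − s) over sources s of rest; N(one piece) = 1:
  size 1 → [8]=1  [9]=1
  size 2 → [7,8]=1  [8,9]=2
  size 3 → [4,7,8]=1  [7,8,9]=3
  size 4 → [3,4,7,8]=1  [4,7,8,9]=4  [6,7,8,9]=3
  size 5 → [3,4,7,8,9]=5  [4,6,7,8,9]=7  [5,6,7,8,9]=3
  size 6 → [2,5,6,7,8,9]=3  [3,4,6,7,8,9]=12  [4,5,6,7,8,9]=10
  size 7 → [1,2,5,6,7,8,9]=3  [2,4,5,6,7,8,9]=13  [3,4,5,6,7,8,9]=22
  size 8 → [1,2,4,5,6,7,8,9]=16  [2,3,4,5,6,7,8,9]=35
  first=0(t) contributes 51

51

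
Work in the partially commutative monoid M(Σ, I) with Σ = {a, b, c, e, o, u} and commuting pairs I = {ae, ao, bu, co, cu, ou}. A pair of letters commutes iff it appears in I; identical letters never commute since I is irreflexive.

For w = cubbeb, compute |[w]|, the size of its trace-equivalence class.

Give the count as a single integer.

4

piece 0:c — minimal
piece 1:u — minimal
piece 2:b rests on {0:c}
piece 3:b rests on {2:b}
piece 4:e rests on {1:u, 3:b}
piece 5:b rests on {4:e}
minimal pieces: {0:c, 1:u}
ways to finish when only these pieces remain (= sum over removing one remaining piece with nothing left below it):
  1 left: {5}→1
  2 left: {4,5}→1
  3 left: {1,4,5}→1  {3,4,5}→1
  4 left: {1,3,4,5}→2  {2,3,4,5}→1
  placing 0:c first → 3 extensions
  placing 1:u first → 1 extensions
total linear extensions = 4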